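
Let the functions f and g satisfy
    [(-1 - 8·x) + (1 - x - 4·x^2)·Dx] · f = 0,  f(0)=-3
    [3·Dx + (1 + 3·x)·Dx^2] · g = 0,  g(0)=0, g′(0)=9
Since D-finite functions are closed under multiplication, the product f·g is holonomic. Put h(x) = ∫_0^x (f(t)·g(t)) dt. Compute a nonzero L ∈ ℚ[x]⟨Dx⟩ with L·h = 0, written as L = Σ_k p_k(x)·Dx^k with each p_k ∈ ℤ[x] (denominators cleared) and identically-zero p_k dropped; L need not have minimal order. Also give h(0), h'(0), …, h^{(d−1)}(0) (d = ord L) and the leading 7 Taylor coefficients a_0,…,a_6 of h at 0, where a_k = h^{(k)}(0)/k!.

L = (11 + 48·x)·Dx + (-1 + 25·x + 60·x^2)·Dx^2 + (-1 - 2·x + 7·x^2 + 12·x^3)·Dx^3  (order 3).
h: a_k = 0, 0, -27/2, 9/2, -351/8, 243/20, -7191/40, …
ICs: h(0) = 0, h′(0) = 0, h′′(0) = -27.

f: a_k = -3, -3, -15, -27, -87, -195, -543, …
g: a_k = 0, 9, -27/2, 27, -243/4, 729/5, -729/2, …
f·g: L₀ = L_f ⊗_s L_g, ord ≤ 1·2.
h=∫₀ˣh₀: take L = L₀·Dx.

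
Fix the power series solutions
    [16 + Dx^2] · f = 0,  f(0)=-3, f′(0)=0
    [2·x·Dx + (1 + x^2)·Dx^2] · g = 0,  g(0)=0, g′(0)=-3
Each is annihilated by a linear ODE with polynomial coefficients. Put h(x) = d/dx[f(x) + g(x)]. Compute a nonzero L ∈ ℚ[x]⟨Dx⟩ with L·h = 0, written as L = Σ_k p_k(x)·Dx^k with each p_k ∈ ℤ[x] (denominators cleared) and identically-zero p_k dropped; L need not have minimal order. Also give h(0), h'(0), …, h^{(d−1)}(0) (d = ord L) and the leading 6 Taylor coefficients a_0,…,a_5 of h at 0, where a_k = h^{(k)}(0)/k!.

L = (64·x + 704·x^3 + 256·x^5) + (112 + 416·x^2 + 432·x^4 + 128·x^6)·Dx + (4·x + 44·x^3 + 16·x^5)·Dx^2 + (7 + 26·x^2 + 27·x^4 + 8·x^6)·Dx^3  (order 3).
h: a_k = -3, 48, 3, -128, -3, 512/5, …
ICs: h(0) = -3, h′(0) = 48, h′′(0) = 6.

f: a_k = -3, 0, 24, 0, -32, 0, …
g: a_k = 0, -3, 0, 1, 0, -3/5, …
f+g: L₀ = lclm(L_f,L_g), ord ≤ 2+2.
Differentiate: ansatz ord ≤ ord L₀ ⇒ L.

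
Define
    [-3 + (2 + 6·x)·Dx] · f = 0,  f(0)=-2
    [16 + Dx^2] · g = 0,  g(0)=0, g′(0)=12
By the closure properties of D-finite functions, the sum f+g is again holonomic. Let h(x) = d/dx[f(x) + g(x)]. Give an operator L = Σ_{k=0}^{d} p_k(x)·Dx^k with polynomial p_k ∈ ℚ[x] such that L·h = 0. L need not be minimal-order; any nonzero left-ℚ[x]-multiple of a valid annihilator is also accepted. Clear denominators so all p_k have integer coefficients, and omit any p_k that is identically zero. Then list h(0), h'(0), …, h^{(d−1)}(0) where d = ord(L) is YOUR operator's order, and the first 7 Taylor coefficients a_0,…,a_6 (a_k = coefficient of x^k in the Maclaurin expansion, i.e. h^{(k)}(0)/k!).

f: a_k = -2, -3, 9/4, -27/8, 405/64, -1701/128, 15309/512, …
g: a_k = 0, 12, 0, -32, 0, 128/5, 0, …
Sum ⇒ L₀ = lclm(L_f,L_g) in ℚ(x)⟨Dx⟩.
h=h₀': d/dx-closure on L₀ ⇒ L.
L = (-9552 - 18432·x - 27648·x^2) + (-2912 - 21024·x - 55296·x^2 - 55296·x^3)·Dx + (-597 - 1152·x - 1728·x^2)·Dx^2 + (-182 - 1314·x - 3456·x^2 - 3456·x^3)·Dx^3  (order 3).
h: a_k = 9, 9/2, -849/8, 405/16, 7879/128, 45927/256, -8626531/15360, …
ICs: h(0) = 9, h′(0) = 9/2, h′′(0) = -849/4.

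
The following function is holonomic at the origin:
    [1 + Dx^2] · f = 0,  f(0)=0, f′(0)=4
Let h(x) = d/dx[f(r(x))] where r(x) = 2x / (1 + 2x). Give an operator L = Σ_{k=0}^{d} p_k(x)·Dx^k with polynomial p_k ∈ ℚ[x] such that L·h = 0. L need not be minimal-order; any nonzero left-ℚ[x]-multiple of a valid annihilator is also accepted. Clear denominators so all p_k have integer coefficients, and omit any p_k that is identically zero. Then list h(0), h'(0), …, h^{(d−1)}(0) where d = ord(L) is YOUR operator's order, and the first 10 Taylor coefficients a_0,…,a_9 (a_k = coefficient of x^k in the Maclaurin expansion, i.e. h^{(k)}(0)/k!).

f: a_k = 0, 4, 0, -2/3, 0, 1/30, 0, -1/1260, 0, 1/90720, …
h₀=f(r): pull back L_f along r ⇒ L₀.
Differentiate: ansatz ord ≤ ord L₀ ⇒ L.
L = (28 + 96·x + 96·x^2) + (12 + 72·x + 144·x^2 + 96·x^3)·Dx + (1 + 8·x + 24·x^2 + 32·x^3 + 16·x^4)·Dx^2  (order 2).
h: a_k = 8, -32, 80, -128, 16/3, 960, -221792/45, 814592/45, -3586864/63, 10235840/63, …
ICs: h(0) = 8, h′(0) = -32.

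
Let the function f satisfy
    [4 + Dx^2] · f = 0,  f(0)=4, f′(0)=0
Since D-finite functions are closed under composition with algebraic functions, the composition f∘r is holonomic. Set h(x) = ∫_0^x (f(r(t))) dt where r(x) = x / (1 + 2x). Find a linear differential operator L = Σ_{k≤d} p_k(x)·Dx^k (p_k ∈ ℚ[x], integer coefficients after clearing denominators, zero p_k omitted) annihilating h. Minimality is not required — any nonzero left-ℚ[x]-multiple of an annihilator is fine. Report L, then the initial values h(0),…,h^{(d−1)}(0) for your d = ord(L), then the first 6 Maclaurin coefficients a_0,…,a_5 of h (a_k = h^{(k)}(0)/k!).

L = 4·Dx + (4 + 24·x + 48·x^2 + 32·x^3)·Dx^2 + (1 + 8·x + 24·x^2 + 32·x^3 + 16·x^4)·Dx^3  (order 3).
h: a_k = 0, 4, 0, -8/3, 8, -56/3, …
ICs: h(0) = 0, h′(0) = 4, h′′(0) = 0.

f: a_k = 4, 0, -8, 0, 8/3, 0, …
L₀ from L_f via x↦r, Dx↦r'^{-1}Dx.
∫: right-multiply L₀ by Dx.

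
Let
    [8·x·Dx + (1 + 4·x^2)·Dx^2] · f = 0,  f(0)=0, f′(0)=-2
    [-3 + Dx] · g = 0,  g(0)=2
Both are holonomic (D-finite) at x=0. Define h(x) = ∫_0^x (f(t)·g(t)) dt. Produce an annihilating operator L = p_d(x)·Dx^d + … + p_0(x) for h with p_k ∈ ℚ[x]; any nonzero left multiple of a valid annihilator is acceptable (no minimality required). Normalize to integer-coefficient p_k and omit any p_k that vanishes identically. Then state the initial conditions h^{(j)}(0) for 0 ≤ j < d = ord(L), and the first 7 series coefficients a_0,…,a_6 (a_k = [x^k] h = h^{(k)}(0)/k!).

f: a_k = 0, -2, 0, 8/3, 0, -32/5, 0, …
g: a_k = 2, 6, 9, 9, 27/4, 81/20, 81/40, …
Product ⇒ symmetric product L₀, ord ≤ 2.
h=∫h₀ ⇒ L = L₀·Dx.
L = (9 - 24·x + 36·x^2)·Dx + (-6 + 8·x - 24·x^2)·Dx^2 + (1 + 4·x^2)·Dx^3  (order 3).
h: a_k = 0, 0, -2, -4, -19/6, -2/5, -23/60, …
ICs: h(0) = 0, h′(0) = 0, h′′(0) = -4.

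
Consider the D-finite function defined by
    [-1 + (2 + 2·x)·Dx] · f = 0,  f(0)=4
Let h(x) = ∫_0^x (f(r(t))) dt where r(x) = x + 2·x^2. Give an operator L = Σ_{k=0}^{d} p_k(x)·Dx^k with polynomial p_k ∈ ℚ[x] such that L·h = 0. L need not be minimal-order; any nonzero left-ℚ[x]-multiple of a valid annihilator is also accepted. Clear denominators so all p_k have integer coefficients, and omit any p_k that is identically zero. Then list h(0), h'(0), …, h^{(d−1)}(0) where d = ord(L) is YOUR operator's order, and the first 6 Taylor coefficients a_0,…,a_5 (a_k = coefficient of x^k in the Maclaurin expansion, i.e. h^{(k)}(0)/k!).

L = (-1 - 4·x)·Dx + (2 + 2·x + 4·x^2)·Dx^2  (order 2).
h: a_k = 0, 4, 1, 7/6, -7/16, -21/160, …
ICs: h(0) = 0, h′(0) = 4.

f: a_k = 4, 2, -1/2, 1/4, -5/32, 7/64, …
Substitute x→r, Dx→(1/r')Dx; clear ⇒ L₀.
Integrate: L := L₀·Dx.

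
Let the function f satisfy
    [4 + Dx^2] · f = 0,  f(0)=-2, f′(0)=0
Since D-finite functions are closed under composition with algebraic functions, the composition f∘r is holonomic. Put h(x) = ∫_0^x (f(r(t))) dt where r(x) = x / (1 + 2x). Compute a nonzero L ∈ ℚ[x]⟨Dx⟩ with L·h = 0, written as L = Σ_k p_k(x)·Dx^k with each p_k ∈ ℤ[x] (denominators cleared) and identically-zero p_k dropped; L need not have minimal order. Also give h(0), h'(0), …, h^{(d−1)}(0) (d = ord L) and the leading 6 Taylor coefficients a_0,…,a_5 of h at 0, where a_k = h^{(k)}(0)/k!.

L = 4·Dx + (4 + 24·x + 48·x^2 + 32·x^3)·Dx^2 + (1 + 8·x + 24·x^2 + 32·x^3 + 16·x^4)·Dx^3  (order 3).
h: a_k = 0, -2, 0, 4/3, -4, 28/3, …
ICs: h(0) = 0, h′(0) = -2, h′′(0) = 0.

f: a_k = -2, 0, 4, 0, -4/3, 0, …
Substitute x→r, Dx→(1/r')Dx; clear ⇒ L₀.
Integrate: L := L₀·Dx.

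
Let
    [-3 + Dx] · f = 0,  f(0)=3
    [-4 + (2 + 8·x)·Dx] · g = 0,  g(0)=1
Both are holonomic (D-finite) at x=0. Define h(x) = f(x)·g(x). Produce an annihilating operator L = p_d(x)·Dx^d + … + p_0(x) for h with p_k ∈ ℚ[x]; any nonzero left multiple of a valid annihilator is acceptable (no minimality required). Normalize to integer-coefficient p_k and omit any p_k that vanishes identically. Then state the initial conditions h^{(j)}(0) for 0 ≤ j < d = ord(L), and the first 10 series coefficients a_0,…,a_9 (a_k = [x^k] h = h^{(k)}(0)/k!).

f: a_k = 3, 9, 27/2, 27/2, 81/8, 243/40, 243/80, 729/560, 2187/4480, 729/4480, …
g: a_k = 1, 2, -2, 4, -10, 28, -84, 264, -858, 2860, …
Sym-product of L_f,L_g gives L₀ (≤ ord 1).
L = (-5 - 12·x) + (1 + 4·x)·Dx  (order 1).
h: a_k = 3, 15, 51/2, 69/2, 129/8, 1893/40, -1377/16, 176247/560, -4632021/4480, 15776031/4480, …
ICs: h(0) = 3.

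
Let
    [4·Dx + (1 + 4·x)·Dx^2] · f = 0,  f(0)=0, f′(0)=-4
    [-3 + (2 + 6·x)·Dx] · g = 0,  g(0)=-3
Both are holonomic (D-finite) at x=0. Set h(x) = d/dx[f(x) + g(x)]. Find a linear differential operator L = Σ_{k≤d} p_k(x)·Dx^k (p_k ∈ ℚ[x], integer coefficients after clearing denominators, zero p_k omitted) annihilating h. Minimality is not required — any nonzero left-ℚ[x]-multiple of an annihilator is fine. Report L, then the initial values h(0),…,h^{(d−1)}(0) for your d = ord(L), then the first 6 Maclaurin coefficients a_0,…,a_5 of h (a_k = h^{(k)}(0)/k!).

L = (84 + 144·x) + (101 + 552·x + 720·x^2)·Dx + (10 + 94·x + 288·x^2 + 288·x^3)·Dx^2  (order 2).
h: a_k = -17/2, 91/4, -1267/16, 9407/32, -287659/256, 2234933/512, …
ICs: h(0) = -17/2, h′(0) = 91/4.

f: a_k = 0, -4, 8, -64/3, 64, -1024/5, …
g: a_k = -3, -9/2, 27/8, -81/16, 1215/128, -5103/256, …
L₀ := lclm(L_f,L_g); ord L₀ ≤ 2+1.
h₀' ⇒ L via d/dx closure of L₀.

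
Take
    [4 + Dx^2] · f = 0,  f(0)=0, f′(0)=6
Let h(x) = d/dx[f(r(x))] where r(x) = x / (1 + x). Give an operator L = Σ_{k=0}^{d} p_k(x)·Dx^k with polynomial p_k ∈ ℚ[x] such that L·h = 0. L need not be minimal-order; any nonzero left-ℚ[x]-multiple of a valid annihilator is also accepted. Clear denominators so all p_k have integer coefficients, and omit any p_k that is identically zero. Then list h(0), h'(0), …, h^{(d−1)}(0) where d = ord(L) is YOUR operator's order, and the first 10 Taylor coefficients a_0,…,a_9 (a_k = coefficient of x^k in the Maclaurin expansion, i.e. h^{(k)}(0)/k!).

L = (10 + 12·x + 6·x^2) + (6 + 18·x + 18·x^2 + 6·x^3)·Dx + (1 + 4·x + 6·x^2 + 4·x^3 + x^4)·Dx^2  (order 2).
h: a_k = 6, -12, 6, 24, -86, 180, -4418/15, 6064/15, -49262/105, 9148/21, …
ICs: h(0) = 6, h′(0) = -12.

f: a_k = 0, 6, 0, -4, 0, 4/5, 0, -8/105, 0, 4/945, …
Substitute x→r, Dx→(1/r')Dx; clear ⇒ L₀.
Derive L from L₀ (diff closure).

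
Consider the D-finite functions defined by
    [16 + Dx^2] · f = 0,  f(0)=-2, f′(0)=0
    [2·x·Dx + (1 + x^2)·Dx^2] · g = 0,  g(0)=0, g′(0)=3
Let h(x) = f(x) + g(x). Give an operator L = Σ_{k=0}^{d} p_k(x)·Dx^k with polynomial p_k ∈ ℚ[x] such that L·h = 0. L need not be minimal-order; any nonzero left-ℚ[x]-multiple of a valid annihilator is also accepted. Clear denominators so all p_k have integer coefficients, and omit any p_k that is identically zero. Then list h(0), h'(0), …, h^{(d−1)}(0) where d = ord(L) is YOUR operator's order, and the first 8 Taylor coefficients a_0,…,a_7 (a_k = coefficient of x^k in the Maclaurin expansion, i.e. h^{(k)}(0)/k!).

L = (64·x + 704·x^3 + 256·x^5)·Dx + (112 + 416·x^2 + 432·x^4 + 128·x^6)·Dx^2 + (4·x + 44·x^3 + 16·x^5)·Dx^3 + (7 + 26·x^2 + 27·x^4 + 8·x^6)·Dx^4  (order 4).
h: a_k = -2, 3, 16, -1, -64/3, 3/5, 512/45, -3/7, …
ICs: h(0) = -2, h′(0) = 3, h′′(0) = 32, h′′′(0) = -6.

f: a_k = -2, 0, 16, 0, -64/3, 0, 512/45, 0, …
g: a_k = 0, 3, 0, -1, 0, 3/5, 0, -3/7, …
L₀ := lclm(L_f,L_g); ord L₀ ≤ 2+2.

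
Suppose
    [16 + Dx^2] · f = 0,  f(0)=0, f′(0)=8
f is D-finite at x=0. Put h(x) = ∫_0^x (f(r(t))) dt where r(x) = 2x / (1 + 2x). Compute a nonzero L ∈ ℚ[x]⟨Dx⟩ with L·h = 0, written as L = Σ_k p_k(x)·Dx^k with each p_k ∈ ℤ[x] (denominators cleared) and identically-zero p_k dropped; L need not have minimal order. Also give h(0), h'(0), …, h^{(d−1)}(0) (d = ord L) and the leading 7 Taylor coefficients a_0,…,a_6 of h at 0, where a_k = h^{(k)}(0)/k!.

f: a_k = 0, 8, 0, -64/3, 0, 256/15, 0, …
Change of var in L_f (x↦r) gives L₀.
h=∫₀ˣh₀: take L = L₀·Dx.
L = 64·Dx + (4 + 24·x + 48·x^2 + 32·x^3)·Dx^2 + (1 + 8·x + 24·x^2 + 32·x^3 + 16·x^4)·Dx^3  (order 3).
h: a_k = 0, 0, 8, -32/3, -80/3, 896/5, -24704/45, …
ICs: h(0) = 0, h′(0) = 0, h′′(0) = 16.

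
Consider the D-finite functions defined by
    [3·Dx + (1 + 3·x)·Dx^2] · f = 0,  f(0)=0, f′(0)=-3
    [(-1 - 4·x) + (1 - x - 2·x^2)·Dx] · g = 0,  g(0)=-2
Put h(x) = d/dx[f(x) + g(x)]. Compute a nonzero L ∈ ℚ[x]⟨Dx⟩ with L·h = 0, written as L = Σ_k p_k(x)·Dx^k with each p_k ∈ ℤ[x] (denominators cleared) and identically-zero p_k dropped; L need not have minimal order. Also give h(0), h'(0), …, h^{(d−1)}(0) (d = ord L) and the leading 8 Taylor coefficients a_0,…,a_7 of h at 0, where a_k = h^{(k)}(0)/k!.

L = (-66 - 270·x - 576·x^2 - 336·x^3 - 288·x^4) + (-4 - 96·x - 492·x^2 - 832·x^3 - 696·x^4 - 480·x^5)·Dx + (3 + 19·x + 25·x^2 - 39·x^3 - 116·x^4 - 164·x^5 - 96·x^6)·Dx^2  (order 2).
h: a_k = -5, -3, -57, -7, -453, 213, -3377, 3825, …
ICs: h(0) = -5, h′(0) = -3.

f: a_k = 0, -3, 9/2, -9, 81/4, -243/5, 243/2, -2187/7, …
g: a_k = -2, -2, -6, -10, -22, -42, -86, -170, …
Weyl lclm of L_f,L_g ⇒ L₀ (ord ≤ 3).
h=h₀': d/dx-closure on L₀ ⇒ L.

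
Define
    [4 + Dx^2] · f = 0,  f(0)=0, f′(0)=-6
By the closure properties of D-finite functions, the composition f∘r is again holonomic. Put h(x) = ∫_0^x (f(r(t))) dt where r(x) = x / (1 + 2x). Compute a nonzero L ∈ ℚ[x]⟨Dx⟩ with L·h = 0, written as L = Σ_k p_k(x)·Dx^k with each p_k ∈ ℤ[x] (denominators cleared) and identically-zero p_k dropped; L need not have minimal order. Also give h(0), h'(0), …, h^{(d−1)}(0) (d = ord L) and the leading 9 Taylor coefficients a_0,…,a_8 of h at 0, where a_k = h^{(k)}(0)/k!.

f: a_k = 0, -6, 0, 4, 0, -4/5, 0, 8/105, 0, …
Substitute x→r, Dx→(1/r')Dx; clear ⇒ L₀.
∫: right-multiply L₀ by Dx.
L = 4·Dx + (4 + 24·x + 48·x^2 + 32·x^3)·Dx^2 + (1 + 8·x + 24·x^2 + 32·x^3 + 16·x^4)·Dx^3  (order 3).
h: a_k = 0, 0, -3, 4, -5, 24/5, -2/15, -120/7, 6931/105, …
ICs: h(0) = 0, h′(0) = 0, h′′(0) = -6.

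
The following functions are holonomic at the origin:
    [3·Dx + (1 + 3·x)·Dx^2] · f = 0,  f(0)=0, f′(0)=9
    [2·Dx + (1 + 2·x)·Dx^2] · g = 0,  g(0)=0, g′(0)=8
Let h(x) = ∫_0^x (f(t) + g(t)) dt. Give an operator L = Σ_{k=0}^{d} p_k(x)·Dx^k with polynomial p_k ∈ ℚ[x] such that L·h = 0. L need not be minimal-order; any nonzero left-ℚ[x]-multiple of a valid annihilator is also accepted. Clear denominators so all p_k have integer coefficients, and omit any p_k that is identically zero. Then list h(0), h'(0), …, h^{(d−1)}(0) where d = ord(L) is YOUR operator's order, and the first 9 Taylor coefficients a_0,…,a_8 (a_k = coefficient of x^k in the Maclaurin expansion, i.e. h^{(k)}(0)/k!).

L = 12·Dx^2 + (10 + 24·x)·Dx^3 + (1 + 5·x + 6·x^2)·Dx^4  (order 4).
h: a_k = 0, 0, 17/2, -43/6, 113/12, -307/20, 857/30, -349/6, 7073/56, …
ICs: h(0) = 0, h′(0) = 0, h′′(0) = 17, h′′′(0) = -43.

f: a_k = 0, 9, -27/2, 27, -243/4, 729/5, -729/2, 6561/7, -19683/8, …
g: a_k = 0, 8, -8, 32/3, -16, 128/5, -128/3, 512/7, -128, …
h₀=f+g: left-lcm gives L₀, ord ≤ 4.
h=∫₀ˣh₀: take L = L₀·Dx.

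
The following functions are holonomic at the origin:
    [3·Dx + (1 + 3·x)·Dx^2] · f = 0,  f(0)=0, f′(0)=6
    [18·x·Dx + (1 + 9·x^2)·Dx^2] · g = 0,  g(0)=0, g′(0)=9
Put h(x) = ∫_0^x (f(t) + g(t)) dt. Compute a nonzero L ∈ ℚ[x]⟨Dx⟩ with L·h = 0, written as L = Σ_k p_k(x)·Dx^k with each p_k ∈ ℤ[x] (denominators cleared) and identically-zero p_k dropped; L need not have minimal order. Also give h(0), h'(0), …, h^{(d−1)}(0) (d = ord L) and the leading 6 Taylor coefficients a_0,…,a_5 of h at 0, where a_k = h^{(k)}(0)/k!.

f: a_k = 0, 6, -9, 18, -81/2, 486/5, …
g: a_k = 0, 9, 0, -27, 0, 729/5, …
Weyl lclm of L_f,L_g ⇒ L₀ (ord ≤ 4).
Integrate: L := L₀·Dx.
L = (-18 - 162·x + 486·x^2 + 486·x^3)·Dx^2 + (-12 - 36·x + 972·x^3 + 972·x^4)·Dx^3 + (-1 + 3·x + 18·x^2 + 54·x^3 + 243·x^4 + 243·x^5)·Dx^4  (order 4).
h: a_k = 0, 0, 15/2, -3, -9/4, -81/10, …
ICs: h(0) = 0, h′(0) = 0, h′′(0) = 15, h′′′(0) = -18.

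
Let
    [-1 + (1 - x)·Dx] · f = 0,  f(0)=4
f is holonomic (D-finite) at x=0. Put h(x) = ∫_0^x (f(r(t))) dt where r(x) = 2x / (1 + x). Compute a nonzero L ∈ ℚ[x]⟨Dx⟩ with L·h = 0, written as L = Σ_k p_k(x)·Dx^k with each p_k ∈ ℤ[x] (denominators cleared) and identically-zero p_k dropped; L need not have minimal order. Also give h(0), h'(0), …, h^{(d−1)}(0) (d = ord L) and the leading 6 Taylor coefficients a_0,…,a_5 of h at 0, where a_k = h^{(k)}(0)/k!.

f: a_k = 4, 4, 4, 4, 4, 4, …
h₀=f(r): pull back L_f along r ⇒ L₀.
Integrate: L := L₀·Dx.
L = 2·Dx + (-1 + x^2)·Dx^2  (order 2).
h: a_k = 0, 4, 4, 8/3, 2, 8/5, …
ICs: h(0) = 0, h′(0) = 4.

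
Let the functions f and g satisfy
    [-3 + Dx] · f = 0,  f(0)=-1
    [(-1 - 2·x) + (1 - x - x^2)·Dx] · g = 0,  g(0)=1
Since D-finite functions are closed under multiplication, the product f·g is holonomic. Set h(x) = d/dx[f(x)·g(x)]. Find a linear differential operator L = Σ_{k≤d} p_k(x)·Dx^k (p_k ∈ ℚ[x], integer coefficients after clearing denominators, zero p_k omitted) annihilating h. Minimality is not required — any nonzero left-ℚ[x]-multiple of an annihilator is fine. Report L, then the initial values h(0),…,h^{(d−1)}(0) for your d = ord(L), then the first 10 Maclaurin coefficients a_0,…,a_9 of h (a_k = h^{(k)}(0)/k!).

f: a_k = -1, -3, -9/2, -9/2, -27/8, -81/40, -81/80, -243/560, -729/4480, -243/4480, …
g: a_k = 1, 1, 2, 3, 5, 8, 13, 21, 34, 55, …
L₀ := L_f ⊗_s L_g (sym. prod.), ord ≤ 1.
Derive L from L₀ (diff closure).
L = (19 - 6·x - 21·x^2 + 6·x^3 + 9·x^4) + (-4 + 5·x + 6·x^2 - 4·x^3 - 3·x^4)·Dx  (order 1).
h: a_k = -4, -19, -54, -247/2, -509/2, -19869/40, -18777/20, -972481/560, -3540573/1120, -25461419/4480, …
ICs: h(0) = -4.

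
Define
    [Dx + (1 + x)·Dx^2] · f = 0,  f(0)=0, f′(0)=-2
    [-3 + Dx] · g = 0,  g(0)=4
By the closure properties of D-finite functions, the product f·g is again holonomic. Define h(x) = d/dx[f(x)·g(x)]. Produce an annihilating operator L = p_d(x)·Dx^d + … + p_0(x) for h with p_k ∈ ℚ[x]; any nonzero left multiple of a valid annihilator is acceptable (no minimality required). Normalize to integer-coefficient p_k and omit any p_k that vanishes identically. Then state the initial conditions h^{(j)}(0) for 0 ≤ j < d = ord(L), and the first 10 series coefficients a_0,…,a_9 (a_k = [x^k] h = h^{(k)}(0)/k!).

f: a_k = 0, -2, 1, -2/3, 1/2, -2/5, 1/3, -2/7, 1/4, -2/9, …
g: a_k = 4, 12, 18, 18, 27/2, 81/10, 81/20, 243/140, 729/1120, 243/1120, …
Product ⇒ symmetric product L₀, ord ≤ 2.
h₀' ⇒ L via d/dx closure of L₀.
L = (15 + 36·x + 27·x^2) + (-11 - 27·x - 18·x^2)·Dx + (2 + 5·x + 3·x^2)·Dx^2  (order 2).
h: a_k = -8, -40, -80, -96, -83, -55, -152/5, -68/5, -653/112, -2767/1680, …
ICs: h(0) = -8, h′(0) = -40.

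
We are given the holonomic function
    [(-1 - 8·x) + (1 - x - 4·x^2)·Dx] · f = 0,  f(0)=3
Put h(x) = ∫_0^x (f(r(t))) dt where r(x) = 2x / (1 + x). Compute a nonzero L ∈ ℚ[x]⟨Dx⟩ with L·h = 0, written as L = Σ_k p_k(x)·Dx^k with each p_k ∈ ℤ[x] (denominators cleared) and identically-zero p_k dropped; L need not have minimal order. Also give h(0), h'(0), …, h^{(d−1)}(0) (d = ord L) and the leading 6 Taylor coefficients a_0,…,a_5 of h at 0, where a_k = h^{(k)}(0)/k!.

f: a_k = 3, 3, 15, 27, 87, 195, …
f∘r: x↦r, Dx↦Dx/r' in L_f ⇒ L₀.
h=∫h₀ ⇒ L = L₀·Dx.
L = (2 + 34·x)·Dx + (-1 - x + 17·x^2 + 17·x^3)·Dx^2  (order 2).
h: a_k = 0, 3, 3, 18, 51/2, 918/5, …
ICs: h(0) = 0, h′(0) = 3.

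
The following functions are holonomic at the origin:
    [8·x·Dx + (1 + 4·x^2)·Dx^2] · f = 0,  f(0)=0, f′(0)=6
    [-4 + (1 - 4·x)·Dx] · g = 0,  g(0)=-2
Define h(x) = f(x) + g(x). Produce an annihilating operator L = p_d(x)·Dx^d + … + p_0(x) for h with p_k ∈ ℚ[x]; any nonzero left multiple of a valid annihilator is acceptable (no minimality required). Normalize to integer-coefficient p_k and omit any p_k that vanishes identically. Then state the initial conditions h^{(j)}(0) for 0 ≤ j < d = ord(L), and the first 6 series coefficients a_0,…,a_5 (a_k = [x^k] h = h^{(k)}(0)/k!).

f: a_k = 0, 6, 0, -8, 0, 96/5, …
g: a_k = -2, -8, -32, -128, -512, -2048, …
h₀=f+g: left-lcm gives L₀, ord ≤ 3.
L = (8 - 128·x - 96·x^2)·Dx + (-13 + 8·x - 100·x^2 - 96·x^3)·Dx^2 + (1 - 3·x - 12·x^3 - 16·x^4)·Dx^3  (order 3).
h: a_k = -2, -2, -32, -136, -512, -10144/5, …
ICs: h(0) = -2, h′(0) = -2, h′′(0) = -64.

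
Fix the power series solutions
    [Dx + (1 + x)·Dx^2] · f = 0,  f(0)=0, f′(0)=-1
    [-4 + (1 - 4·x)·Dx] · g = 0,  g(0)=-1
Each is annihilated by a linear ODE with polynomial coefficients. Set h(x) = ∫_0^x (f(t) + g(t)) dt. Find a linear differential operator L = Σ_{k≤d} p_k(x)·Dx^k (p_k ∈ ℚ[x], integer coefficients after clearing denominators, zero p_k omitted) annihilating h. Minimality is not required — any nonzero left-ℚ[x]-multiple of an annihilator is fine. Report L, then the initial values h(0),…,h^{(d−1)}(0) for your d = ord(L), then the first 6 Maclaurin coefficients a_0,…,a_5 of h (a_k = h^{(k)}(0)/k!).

f: a_k = 0, -1, 1/2, -1/3, 1/4, -1/5, …
g: a_k = -1, -4, -16, -64, -256, -1024, …
Weyl lclm of L_f,L_g ⇒ L₀ (ord ≤ 3).
∫: right-multiply L₀ by Dx.
L = (-112 - 32·x)·Dx^2 + (-94 - 208·x - 64·x^2)·Dx^3 + (9 - 23·x - 48·x^2 - 16·x^3)·Dx^4  (order 4).
h: a_k = 0, -1, -5/2, -31/6, -193/12, -1023/20, …
ICs: h(0) = 0, h′(0) = -1, h′′(0) = -5, h′′′(0) = -31.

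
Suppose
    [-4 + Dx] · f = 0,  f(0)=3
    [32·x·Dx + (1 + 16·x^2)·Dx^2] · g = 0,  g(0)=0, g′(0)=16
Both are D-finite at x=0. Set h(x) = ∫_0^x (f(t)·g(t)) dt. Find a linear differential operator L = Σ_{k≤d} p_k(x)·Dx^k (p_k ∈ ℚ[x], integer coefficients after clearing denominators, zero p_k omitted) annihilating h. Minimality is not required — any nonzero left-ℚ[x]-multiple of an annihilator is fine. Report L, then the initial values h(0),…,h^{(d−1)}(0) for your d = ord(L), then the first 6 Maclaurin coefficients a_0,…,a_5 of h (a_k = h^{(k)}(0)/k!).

f: a_k = 3, 12, 24, 32, 32, 128/5, …
g: a_k = 0, 16, 0, -256/3, 0, 4096/5, …
Product ⇒ symmetric product L₀, ord ≤ 2.
∫: right-multiply L₀ by Dx.
L = (16 - 128·x + 256·x^2)·Dx + (-8 + 32·x - 128·x^2)·Dx^2 + (1 + 16·x^2)·Dx^3  (order 3).
h: a_k = 0, 0, 24, 64, 32, -512/5, …
ICs: h(0) = 0, h′(0) = 0, h′′(0) = 48.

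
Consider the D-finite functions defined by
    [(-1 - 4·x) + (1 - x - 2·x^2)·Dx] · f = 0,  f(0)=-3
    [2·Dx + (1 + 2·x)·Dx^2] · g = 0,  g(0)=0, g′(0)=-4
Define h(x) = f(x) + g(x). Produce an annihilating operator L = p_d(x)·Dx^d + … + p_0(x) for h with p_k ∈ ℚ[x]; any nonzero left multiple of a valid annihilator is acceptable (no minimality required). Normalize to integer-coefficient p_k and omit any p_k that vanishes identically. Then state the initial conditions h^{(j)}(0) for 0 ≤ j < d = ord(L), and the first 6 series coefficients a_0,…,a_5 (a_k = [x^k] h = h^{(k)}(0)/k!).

f: a_k = -3, -3, -9, -15, -33, -63, …
g: a_k = 0, -4, 4, -16/3, 8, -64/5, …
L₀ := lclm(L_f,L_g); ord L₀ ≤ 1+2.
L = (54 + 228·x + 432·x^2 + 288·x^3 + 192·x^4)·Dx + (11 + 124·x + 464·x^2 + 704·x^3 + 592·x^4 + 320·x^5)·Dx^2 + (-4 - 19·x - 17·x^2 + 42·x^3 + 116·x^4 + 136·x^5 + 64·x^6)·Dx^3  (order 3).
h: a_k = -3, -7, -5, -61/3, -25, -379/5, …
ICs: h(0) = -3, h′(0) = -7, h′′(0) = -10.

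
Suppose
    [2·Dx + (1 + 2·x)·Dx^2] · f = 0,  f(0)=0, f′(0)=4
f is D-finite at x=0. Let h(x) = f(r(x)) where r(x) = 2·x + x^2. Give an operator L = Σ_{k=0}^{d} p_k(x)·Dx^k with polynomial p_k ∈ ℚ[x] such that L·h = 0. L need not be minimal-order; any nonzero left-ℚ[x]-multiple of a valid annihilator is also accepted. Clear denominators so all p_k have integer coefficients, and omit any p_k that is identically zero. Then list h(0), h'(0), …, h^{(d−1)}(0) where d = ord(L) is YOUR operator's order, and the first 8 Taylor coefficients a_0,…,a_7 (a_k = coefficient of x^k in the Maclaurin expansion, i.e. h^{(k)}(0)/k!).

L = (3 + 4·x + 2·x^2)·Dx + (1 + 5·x + 6·x^2 + 2·x^3)·Dx^2  (order 2).
h: a_k = 0, 8, -12, 80/3, -68, 928/5, -528, 10816/7, …
ICs: h(0) = 0, h′(0) = 8.

f: a_k = 0, 4, -4, 16/3, -8, 64/5, -64/3, 256/7, …
Substitute x→r, Dx→(1/r')Dx; clear ⇒ L₀.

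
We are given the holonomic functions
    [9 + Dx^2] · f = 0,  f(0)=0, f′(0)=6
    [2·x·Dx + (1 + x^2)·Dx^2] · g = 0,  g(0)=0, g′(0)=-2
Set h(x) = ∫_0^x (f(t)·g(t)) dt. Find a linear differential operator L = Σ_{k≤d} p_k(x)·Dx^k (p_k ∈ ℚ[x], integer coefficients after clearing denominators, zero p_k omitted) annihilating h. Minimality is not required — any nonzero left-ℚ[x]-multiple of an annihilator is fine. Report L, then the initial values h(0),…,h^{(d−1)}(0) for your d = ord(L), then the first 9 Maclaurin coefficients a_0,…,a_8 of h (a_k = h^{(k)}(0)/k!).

L = (1170 + 3834·x^2 + 4779·x^4 + 2916·x^6 + 729·x^8)·Dx + (396·x + 1044·x^3 + 972·x^5 + 324·x^7)·Dx^2 + (220 + 768·x^2 + 1026·x^4 + 648·x^6 + 162·x^8)·Dx^3 + (44·x + 116·x^3 + 108·x^5 + 36·x^7)·Dx^4 + (10 + 38·x^2 + 55·x^4 + 36·x^6 + 9·x^8)·Dx^5  (order 5).
h: a_k = 0, 0, 0, -4, 0, 22/5, 0, -33/14, 0, …
ICs: h(0) = 0, h′(0) = 0, h′′(0) = 0, h′′′(0) = -24, h′′′′(0) = 0.

f: a_k = 0, 6, 0, -9, 0, 81/20, 0, -243/280, 0, …
g: a_k = 0, -2, 0, 2/3, 0, -2/5, 0, 2/7, 0, …
Product ⇒ symmetric product L₀, ord ≤ 4.
h=∫h₀ ⇒ L = L₀·Dx.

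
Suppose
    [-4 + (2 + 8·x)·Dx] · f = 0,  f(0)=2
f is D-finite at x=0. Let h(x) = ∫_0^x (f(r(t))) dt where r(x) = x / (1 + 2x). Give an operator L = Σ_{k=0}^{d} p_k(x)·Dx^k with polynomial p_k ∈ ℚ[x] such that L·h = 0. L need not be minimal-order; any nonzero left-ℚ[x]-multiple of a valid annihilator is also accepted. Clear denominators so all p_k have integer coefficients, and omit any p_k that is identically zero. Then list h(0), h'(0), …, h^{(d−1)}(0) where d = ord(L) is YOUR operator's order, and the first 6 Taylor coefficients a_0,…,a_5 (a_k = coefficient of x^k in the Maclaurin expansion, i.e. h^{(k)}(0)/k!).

f: a_k = 2, 4, -4, 8, -20, 56, …
Change of var in L_f (x↦r) gives L₀.
∫: right-multiply L₀ by Dx.
L = -2·Dx + (1 + 8·x + 12·x^2)·Dx^2  (order 2).
h: a_k = 0, 2, 2, -4, 10, -148/5, …
ICs: h(0) = 0, h′(0) = 2.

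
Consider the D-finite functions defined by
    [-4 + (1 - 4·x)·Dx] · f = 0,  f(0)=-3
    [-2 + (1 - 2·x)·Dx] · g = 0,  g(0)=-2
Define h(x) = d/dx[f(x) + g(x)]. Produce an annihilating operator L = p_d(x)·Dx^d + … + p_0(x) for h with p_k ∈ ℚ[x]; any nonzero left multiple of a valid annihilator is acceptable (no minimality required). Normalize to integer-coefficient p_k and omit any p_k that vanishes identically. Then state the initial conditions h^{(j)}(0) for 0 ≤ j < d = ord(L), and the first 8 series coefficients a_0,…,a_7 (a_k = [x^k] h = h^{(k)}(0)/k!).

f: a_k = -3, -12, -48, -192, -768, -3072, -12288, -49152, …
g: a_k = -2, -4, -8, -16, -32, -64, -128, -256, …
L₀ := lclm(L_f,L_g); ord L₀ ≤ 1+1.
Derive L from L₀ (diff closure).
L = 48 + (-18 + 48·x)·Dx + (1 - 6·x + 8·x^2)·Dx^2  (order 2).
h: a_k = -16, -112, -624, -3200, -15680, -74496, -345856, -1576960, …
ICs: h(0) = -16, h′(0) = -112.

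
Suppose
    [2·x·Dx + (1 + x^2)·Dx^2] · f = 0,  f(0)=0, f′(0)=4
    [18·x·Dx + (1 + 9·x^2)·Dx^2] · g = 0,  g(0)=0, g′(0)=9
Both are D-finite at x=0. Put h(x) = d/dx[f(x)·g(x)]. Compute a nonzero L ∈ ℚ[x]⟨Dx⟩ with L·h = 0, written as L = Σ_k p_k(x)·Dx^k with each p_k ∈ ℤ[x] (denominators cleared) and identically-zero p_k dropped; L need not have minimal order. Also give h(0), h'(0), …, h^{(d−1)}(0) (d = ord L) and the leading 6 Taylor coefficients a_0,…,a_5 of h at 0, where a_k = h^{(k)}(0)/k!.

f: a_k = 0, 4, 0, -4/3, 0, 4/5, …
g: a_k = 0, 9, 0, -27, 0, 729/5, …
Sym-product of L_f,L_g gives L₀ (≤ ord 4).
h=h₀': d/dx-closure on L₀ ⇒ L.
L = (-216·x - 3600·x^3 - 5184·x^5 + 6480·x^7 + 17496·x^9) + (-40 - 1452·x^2 - 6480·x^4 - 4536·x^6 + 22680·x^8 + 26244·x^10)·Dx + (-80·x - 980·x^3 - 2160·x^5 + 2952·x^7 + 12960·x^9 + 8748·x^11)·Dx^2 + (-1 - 20·x^2 - 109·x^4 + 981·x^8 + 1620·x^10 + 729·x^12)·Dx^3  (order 3).
h: a_k = 0, 72, 0, -480, 0, 18792/5, …
ICs: h(0) = 0, h′(0) = 72, h′′(0) = 0.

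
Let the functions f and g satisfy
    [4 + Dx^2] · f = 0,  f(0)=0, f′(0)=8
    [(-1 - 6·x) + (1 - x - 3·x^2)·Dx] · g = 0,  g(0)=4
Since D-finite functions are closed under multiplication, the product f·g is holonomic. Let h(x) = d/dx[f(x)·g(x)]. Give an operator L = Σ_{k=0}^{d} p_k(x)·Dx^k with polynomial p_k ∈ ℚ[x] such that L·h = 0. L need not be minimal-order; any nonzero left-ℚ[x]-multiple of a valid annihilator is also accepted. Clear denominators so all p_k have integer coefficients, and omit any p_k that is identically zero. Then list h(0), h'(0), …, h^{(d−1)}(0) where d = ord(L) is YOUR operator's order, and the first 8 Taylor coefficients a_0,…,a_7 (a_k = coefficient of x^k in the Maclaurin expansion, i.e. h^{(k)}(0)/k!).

f: a_k = 0, 8, 0, -16/3, 0, 16/15, 0, -32/315, …
g: a_k = 4, 4, 16, 28, 76, 160, 388, 868, …
f·g: L₀ = L_f ⊗_s L_g, ord ≤ 2·1.
Derive L from L₀ (diff closure).
L = (10 - 16·x - 40·x^2 + 48·x^3 + 72·x^4) + (5 + 34·x + 36·x^2 + 72·x^3)·Dx + (-1 - x - x^2 + 12·x^3 + 18·x^4)·Dx^2  (order 2).
h: a_k = 32, 64, 320, 2432/3, 7904/3, 34048/5, 855328/45, 3084544/63, …
ICs: h(0) = 32, h′(0) = 64.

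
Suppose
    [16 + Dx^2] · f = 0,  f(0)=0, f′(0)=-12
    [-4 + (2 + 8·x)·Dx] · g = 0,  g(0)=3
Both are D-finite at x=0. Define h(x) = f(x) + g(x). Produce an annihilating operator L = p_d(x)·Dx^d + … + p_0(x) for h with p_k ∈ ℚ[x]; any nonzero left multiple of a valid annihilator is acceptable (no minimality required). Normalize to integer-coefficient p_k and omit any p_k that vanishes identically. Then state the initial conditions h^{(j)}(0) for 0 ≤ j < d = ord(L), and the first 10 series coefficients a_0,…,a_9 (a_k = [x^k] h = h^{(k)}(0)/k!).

L = (-224 - 1024·x - 2048·x^2) + (48 + 704·x + 3072·x^2 + 4096·x^3)·Dx + (-14 - 64·x - 128·x^2)·Dx^2 + (3 + 44·x + 192·x^2 + 256·x^3)·Dx^3  (order 3).
h: a_k = 3, -6, -6, 44, -30, 292/5, -252, 84184/105, -2574, 8106052/945, …
ICs: h(0) = 3, h′(0) = -6, h′′(0) = -12.

f: a_k = 0, -12, 0, 32, 0, -128/5, 0, 1024/105, 0, -2048/945, …
g: a_k = 3, 6, -6, 12, -30, 84, -252, 792, -2574, 8580, …
L₀ := lclm(L_f,L_g); ord L₀ ≤ 2+1.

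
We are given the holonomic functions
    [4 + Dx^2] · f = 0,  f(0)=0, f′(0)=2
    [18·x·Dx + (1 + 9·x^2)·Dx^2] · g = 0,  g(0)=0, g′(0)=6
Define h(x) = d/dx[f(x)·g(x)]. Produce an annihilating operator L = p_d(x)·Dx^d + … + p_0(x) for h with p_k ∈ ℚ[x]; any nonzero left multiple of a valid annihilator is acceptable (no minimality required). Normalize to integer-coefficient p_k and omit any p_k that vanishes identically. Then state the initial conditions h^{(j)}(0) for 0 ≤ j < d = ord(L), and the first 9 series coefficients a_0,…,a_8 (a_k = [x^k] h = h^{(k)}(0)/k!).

f: a_k = 0, 2, 0, -4/3, 0, 4/15, 0, -8/315, 0, …
g: a_k = 0, 6, 0, -18, 0, 486/5, 0, -4374/7, 0, …
f·g: L₀ = L_f ⊗_s L_g, ord ≤ 2·2.
h=h₀': d/dx-closure on L₀ ⇒ L.
L = (52480 + 1115424·x^2 + 18751824·x^4 + 15209856·x^6 + 3464208·x^8 - 11337408·x^10 + 34012224·x^12) + (31032·x + 1320624·x^3 + 10701720·x^5 + 13646880·x^7 + 18895680·x^9 + 34012224·x^11)·Dx + (13640 + 300780·x^2 + 4978584·x^4 + 5269212·x^6 + 3621672·x^8 + 2834352·x^10 + 17006112·x^12)·Dx^2 + (7758·x + 330156·x^3 + 2675430·x^5 + 3411720·x^7 + 4723920·x^9 + 8503056·x^11)·Dx^3 + (130 + 5481·x^2 + 72657·x^4 + 366687·x^6 + 688905·x^8 + 1417176·x^10 + 2125764·x^12)·Dx^4  (order 4).
h: a_k = 0, 24, 0, -176, 0, 1320, 0, -166112/15, 0, …
ICs: h(0) = 0, h′(0) = 24, h′′(0) = 0, h′′′(0) = -1056.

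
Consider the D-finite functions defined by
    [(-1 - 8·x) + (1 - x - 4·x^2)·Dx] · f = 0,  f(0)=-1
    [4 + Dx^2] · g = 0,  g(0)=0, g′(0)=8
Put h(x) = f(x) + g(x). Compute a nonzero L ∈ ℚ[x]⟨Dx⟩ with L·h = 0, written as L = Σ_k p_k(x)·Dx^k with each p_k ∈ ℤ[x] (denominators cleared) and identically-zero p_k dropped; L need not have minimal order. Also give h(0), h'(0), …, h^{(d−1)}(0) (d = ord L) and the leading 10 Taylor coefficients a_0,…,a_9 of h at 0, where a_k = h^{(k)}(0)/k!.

f: a_k = -1, -1, -5, -9, -29, -65, -181, -441, -1165, -2929, …
g: a_k = 0, 8, 0, -16/3, 0, 16/15, 0, -32/315, 0, 16/2835, …
Sum ⇒ L₀ = lclm(L_f,L_g) in ℚ(x)⟨Dx⟩.
L = (116 + 1008·x + 968·x^2 + 2688·x^3 + 640·x^4 + 1024·x^5) + (-28 - 4·x + 8·x^2 + 200·x^3 + 480·x^4 + 384·x^5 + 512·x^6)·Dx + (29 + 252·x + 242·x^2 + 672·x^3 + 160·x^4 + 256·x^5)·Dx^2 + (-7 - x + 2·x^2 + 50·x^3 + 120·x^4 + 96·x^5 + 128·x^6)·Dx^3  (order 3).
h: a_k = -1, 7, -5, -43/3, -29, -959/15, -181, -138947/315, -1165, -8303699/2835, …
ICs: h(0) = -1, h′(0) = 7, h′′(0) = -10.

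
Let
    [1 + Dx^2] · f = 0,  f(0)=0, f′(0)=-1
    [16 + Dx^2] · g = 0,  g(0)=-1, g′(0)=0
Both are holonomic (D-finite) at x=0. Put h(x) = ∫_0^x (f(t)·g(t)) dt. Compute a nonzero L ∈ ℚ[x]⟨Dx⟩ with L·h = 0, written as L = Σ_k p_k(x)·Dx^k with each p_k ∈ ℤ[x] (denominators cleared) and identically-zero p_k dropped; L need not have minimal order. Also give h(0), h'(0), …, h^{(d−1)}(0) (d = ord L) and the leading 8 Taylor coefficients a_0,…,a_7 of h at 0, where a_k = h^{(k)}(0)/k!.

L = 225·Dx + 34·Dx^3 + Dx^5  (order 5).
h: a_k = 0, 0, 1/2, 0, -49/24, 0, 1441/720, 0, …
ICs: h(0) = 0, h′(0) = 0, h′′(0) = 1, h′′′(0) = 0, h′′′′(0) = -49.

f: a_k = 0, -1, 0, 1/6, 0, -1/120, 0, 1/5040, …
g: a_k = -1, 0, 8, 0, -32/3, 0, 256/45, 0, …
h₀=f·g: eliminate ⇒ L₀, order ≤ 2·2.
Integrate: L := L₀·Dx.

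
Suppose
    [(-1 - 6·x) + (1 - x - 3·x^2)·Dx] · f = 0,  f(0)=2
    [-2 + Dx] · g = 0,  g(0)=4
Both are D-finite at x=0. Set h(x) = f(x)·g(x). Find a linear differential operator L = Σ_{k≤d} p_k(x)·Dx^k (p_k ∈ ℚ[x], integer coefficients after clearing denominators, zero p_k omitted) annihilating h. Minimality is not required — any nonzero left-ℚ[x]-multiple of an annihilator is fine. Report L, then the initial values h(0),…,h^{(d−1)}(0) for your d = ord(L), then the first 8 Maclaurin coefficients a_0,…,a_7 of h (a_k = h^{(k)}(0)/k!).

f: a_k = 2, 2, 8, 14, 38, 80, 194, 434, …
g: a_k = 4, 8, 8, 16/3, 8/3, 16/15, 16/45, 32/315, …
Sym-product of L_f,L_g gives L₀ (≤ ord 1).
L = (3 + 4·x - 6·x^2) + (-1 + x + 3·x^2)·Dx  (order 1).
h: a_k = 8, 24, 64, 440/3, 344, 11792/15, 81848/45, 438632/105, …
ICs: h(0) = 8.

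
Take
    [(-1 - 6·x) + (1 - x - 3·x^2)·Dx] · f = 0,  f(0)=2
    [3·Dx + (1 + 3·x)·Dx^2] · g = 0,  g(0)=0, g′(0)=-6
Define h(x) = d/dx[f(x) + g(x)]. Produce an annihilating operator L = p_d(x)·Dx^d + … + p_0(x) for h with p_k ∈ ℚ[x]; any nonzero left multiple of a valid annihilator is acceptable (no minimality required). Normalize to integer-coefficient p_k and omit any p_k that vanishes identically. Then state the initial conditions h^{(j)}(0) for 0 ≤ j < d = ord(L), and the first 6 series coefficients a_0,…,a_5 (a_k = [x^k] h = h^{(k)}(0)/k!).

f: a_k = 2, 2, 8, 14, 38, 80, …
g: a_k = 0, -6, 9, -18, 81/2, -486/5, …
h₀=f+g: left-lcm gives L₀, ord ≤ 3.
h=h₀': d/dx-closure on L₀ ⇒ L.
L = (270 + 1422·x + 3780·x^2 + 2916·x^3 + 2916·x^4) + (24 + 468·x + 2736·x^2 + 5616·x^3 + 5994·x^4 + 4860·x^5)·Dx + (-11 - 79·x - 129·x^2 + 171·x^3 + 783·x^4 + 1377·x^5 + 972·x^6)·Dx^2  (order 2).
h: a_k = -4, 34, -12, 314, -86, 2622, …
ICs: h(0) = -4, h′(0) = 34.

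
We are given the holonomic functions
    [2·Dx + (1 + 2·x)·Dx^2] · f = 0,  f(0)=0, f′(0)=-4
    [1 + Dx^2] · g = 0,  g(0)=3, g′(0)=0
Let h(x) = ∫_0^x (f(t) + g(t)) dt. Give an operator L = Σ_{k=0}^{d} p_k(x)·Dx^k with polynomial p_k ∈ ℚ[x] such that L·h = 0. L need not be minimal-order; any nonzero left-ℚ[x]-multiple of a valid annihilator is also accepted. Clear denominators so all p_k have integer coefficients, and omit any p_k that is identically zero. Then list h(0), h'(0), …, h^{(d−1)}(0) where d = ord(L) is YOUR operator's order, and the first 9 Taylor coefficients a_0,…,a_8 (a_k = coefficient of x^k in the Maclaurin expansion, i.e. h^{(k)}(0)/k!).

L = (50 + 8·x + 8·x^2)·Dx^2 + (9 + 22·x + 12·x^2 + 8·x^3)·Dx^3 + (50 + 8·x + 8·x^2)·Dx^4 + (9 + 22·x + 12·x^2 + 8·x^3)·Dx^5  (order 5).
h: a_k = 0, 3, -2, 5/6, -4/3, 13/8, -32/15, 5119/1680, -32/7, …
ICs: h(0) = 0, h′(0) = 3, h′′(0) = -4, h′′′(0) = 5, h′′′′(0) = -32.

f: a_k = 0, -4, 4, -16/3, 8, -64/5, 64/3, -256/7, 64, …
g: a_k = 3, 0, -3/2, 0, 1/8, 0, -1/240, 0, 1/13440, …
f+g: L₀ = lclm(L_f,L_g), ord ≤ 2+2.
Integrate: L := L₀·Dx.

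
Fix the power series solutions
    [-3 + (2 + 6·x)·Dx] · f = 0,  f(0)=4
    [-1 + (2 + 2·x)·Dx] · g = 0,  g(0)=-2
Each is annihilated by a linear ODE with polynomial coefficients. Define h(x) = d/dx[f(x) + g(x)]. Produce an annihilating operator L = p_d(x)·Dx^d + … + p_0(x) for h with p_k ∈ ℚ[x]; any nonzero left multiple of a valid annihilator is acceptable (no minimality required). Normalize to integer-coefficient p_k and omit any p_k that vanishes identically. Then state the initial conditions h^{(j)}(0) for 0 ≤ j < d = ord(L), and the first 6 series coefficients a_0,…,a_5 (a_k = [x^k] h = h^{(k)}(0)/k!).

f: a_k = 4, 6, -9/2, 27/4, -405/32, 1701/64, …
g: a_k = -2, -1, 1/4, -1/8, 5/64, -7/128, …
Weyl lclm of L_f,L_g ⇒ L₀ (ord ≤ 2).
Derive L from L₀ (diff closure).
L = -9 + (-24 - 36·x)·Dx + (-4 - 16·x - 12·x^2)·Dx^2  (order 2).
h: a_k = 5, -17/2, 159/8, -805/16, 16975/128, -91791/256, …
ICs: h(0) = 5, h′(0) = -17/2.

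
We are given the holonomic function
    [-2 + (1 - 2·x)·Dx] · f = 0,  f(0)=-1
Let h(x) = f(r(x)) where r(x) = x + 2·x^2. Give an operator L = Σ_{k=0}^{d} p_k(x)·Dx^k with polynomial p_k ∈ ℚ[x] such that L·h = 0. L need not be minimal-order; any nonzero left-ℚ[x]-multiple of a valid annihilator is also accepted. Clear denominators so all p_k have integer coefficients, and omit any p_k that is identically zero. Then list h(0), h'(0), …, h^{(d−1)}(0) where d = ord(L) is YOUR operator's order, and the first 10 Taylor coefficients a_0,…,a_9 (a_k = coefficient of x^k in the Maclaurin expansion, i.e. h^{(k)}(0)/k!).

f: a_k = -1, -2, -4, -8, -16, -32, -64, -128, -256, -512, …
h₀=f(r): pull back L_f along r ⇒ L₀.
L = (2 + 8·x) + (-1 + 2·x + 4·x^2)·Dx  (order 1).
h: a_k = -1, -2, -8, -24, -80, -256, -832, -2688, -8704, -28160, …
ICs: h(0) = -1.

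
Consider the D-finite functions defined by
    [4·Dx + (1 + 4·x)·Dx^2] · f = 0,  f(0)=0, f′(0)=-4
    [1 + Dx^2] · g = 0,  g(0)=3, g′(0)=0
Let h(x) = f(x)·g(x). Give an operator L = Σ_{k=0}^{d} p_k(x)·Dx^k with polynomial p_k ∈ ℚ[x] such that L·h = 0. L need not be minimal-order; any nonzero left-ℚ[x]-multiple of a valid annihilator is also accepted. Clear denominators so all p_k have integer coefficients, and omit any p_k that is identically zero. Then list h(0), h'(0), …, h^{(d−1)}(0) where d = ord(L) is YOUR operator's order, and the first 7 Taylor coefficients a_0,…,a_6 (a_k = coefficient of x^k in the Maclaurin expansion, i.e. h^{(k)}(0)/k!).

f: a_k = 0, -4, 8, -64/3, 64, -1024/5, 2048/3, …
g: a_k = 3, 0, -3/2, 0, 1/8, 0, -1/240, …
f·g: L₀ = L_f ⊗_s L_g, ord ≤ 2·2.
L = (-147 - 144·x - 224·x^2 + 256·x^3 + 256·x^4) + (-56 - 160·x + 384·x^2 + 512·x^3)·Dx + (-150 - 160·x - 192·x^2 + 512·x^3 + 512·x^4)·Dx^2 + (-56 - 160·x + 384·x^2 + 512·x^3)·Dx^3 + (-3 - 16·x + 32·x^2 + 256·x^3 + 256·x^4)·Dx^4  (order 4).
h: a_k = 0, -12, 24, -58, 180, -5829/10, 1953, …
ICs: h(0) = 0, h′(0) = -12, h′′(0) = 48, h′′′(0) = -348.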